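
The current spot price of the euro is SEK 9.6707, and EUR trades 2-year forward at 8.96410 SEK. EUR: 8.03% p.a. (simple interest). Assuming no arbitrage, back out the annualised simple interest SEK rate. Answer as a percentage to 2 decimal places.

3.79%

T = 2 years.
F/S = 8.9641/9.6707 = 0.9269339 = (growth of SEK) / (growth of EUR).
EUR growth factor: 1 + 0.0803×2 = 1.160600.
So the SEK growth factor = 1.0757995.
(1.0757995 − 1)/T = 0.037900, i.e. 3.79%.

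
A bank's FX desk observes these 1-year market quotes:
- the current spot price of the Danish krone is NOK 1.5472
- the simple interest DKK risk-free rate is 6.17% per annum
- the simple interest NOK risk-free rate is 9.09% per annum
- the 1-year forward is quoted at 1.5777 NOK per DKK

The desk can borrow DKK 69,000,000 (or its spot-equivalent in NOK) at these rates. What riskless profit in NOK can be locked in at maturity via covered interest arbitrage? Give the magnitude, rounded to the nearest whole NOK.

T = 1 year.
Keep in DKK, deliver into the forward: 69,000,000·1.061700·1.5777 = NOK 115,578,042.21.
Swap to NOK now, deposit: 69,000,000·1.5472·1.090900 = NOK 116,460,993.12.
The quoted forward undervalues DKK, so borrow DKK, convert to NOK at spot, deposit the NOK at 9.09%, and buy DKK forward at 1.5777 to cover the loan.
The gap between the two covered legs is NOK 882,951.

NOK 882,951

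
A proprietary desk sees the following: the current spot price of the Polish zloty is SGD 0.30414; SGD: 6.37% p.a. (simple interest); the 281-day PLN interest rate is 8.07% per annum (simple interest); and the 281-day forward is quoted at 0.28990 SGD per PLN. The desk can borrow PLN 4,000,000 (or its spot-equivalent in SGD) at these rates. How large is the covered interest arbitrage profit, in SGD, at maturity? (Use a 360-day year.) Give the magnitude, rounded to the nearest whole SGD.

SGD 44,405

T = 281/360 years.
Invest the PLN and cover forward: 4,000,000 × 1.062990833 × 0.28990 = SGD 1,232,644.17.
Convert at spot and invest in SGD: 4,000,000 × 0.30414 × 1.049721389 = SGD 1,277,049.05.
The quoted forward undervalues PLN, so borrow PLN, convert to SGD at spot, deposit the SGD at 6.37%, and buy PLN forward at 0.28990 to cover the loan.
The gap between the two covered legs is SGD 44,405.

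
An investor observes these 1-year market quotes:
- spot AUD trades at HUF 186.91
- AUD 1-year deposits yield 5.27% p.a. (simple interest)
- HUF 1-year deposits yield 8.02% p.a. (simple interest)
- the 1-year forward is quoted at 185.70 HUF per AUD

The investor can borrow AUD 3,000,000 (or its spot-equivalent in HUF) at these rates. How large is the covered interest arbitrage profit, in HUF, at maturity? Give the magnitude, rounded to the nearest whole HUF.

T = 1 year.
Route A — deposit AUD, sell forward: 3,000,000 × 1.052700 × 185.70 = HUF 586,459,170.00.
Route B — convert at spot, deposit HUF: 3,000,000 × 186.91 × 1.080200 = HUF 605,700,546.00.
The quoted forward undervalues AUD, so borrow AUD, convert to HUF at spot, deposit the HUF at 8.02%, and buy AUD forward at 185.70 to cover the loan.
Arbitrage profit = |586,459,170.00 − 605,700,546.00| = HUF 19,241,376.

HUF 19,241,376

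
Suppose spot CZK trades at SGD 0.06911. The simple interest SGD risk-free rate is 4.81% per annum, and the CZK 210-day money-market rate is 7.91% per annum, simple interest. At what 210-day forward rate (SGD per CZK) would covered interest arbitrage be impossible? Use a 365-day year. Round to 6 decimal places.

T = 210/365 years.
SGD accumulates by 1 + 0.0481×210/365 = 1.027674.
Growth of 1 CZK over T: 1 + 0.0791×210/365 = 1.0455096.
So F = 0.06911 × 1.027674 / 1.0455096 = 0.06793104 (SGD/CZK).

0.067931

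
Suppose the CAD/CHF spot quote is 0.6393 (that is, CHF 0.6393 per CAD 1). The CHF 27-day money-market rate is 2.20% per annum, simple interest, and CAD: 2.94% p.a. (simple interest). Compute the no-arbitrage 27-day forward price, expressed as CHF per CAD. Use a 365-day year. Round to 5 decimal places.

0.63895

T = 27/365 years.
CHF growth factor: 1 + 0.0220×27/365 = 1.0016274.
Growth of 1 CAD over T: 1 + 0.0294×27/365 = 1.0021748.
CIP: F = S · (grow CHF)/(grow CAD) = 0.6393 × 1.0016274/1.0021748 = 0.6389508 CHF per CAD.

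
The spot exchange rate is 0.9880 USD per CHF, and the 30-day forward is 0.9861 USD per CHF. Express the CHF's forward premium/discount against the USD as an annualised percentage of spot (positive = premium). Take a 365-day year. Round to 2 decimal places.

T = 30/365 years.
CHF trades forward at -0.19231% vs spot over the period.
Annualise by dividing by T: -0.0019231 / (30/365) = -0.023398 → -2.34%.

-2.34%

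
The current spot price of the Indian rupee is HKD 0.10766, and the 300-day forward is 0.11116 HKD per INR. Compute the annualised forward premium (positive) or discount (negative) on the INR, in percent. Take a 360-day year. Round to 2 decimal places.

T = 300/360 years.
Period premium: (0.11116 − 0.10766)/0.10766 = 0.0325098.
Annualise by dividing by T: 0.0325098 / (300/360) = 0.039012 → 3.90%.

+3.90%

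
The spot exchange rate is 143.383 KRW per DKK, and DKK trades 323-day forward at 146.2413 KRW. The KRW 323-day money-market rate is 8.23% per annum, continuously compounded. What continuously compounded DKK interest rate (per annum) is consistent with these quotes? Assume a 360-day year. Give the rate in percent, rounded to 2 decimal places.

T = 323/360 years.
By CIP, F/S equals the KRW-to-DKK growth ratio: 146.2413/143.383 = 1.0199347.
KRW growth factor: e^(0.0823×323/360) = 1.076636.
Hence g_DKK = 1.0555931.
Take logs: ln 1.0555931 / (323/360) = 0.060300, so 6.03%.

6.03%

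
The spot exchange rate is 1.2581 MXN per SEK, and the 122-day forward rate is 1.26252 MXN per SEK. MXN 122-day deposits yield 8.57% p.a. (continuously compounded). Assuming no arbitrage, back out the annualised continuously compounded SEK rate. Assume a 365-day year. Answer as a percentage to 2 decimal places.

7.52%

T = 122/365 years.
By CIP, F/S equals the MXN-to-SEK growth ratio: 1.26252/1.2581 = 1.0035132.
MXN growth factor: e^(0.0857×122/365) = 1.0290591.
So the SEK growth factor = 1.0254565.
r = ln(1.0254565)/(122/365) = 0.075208 → 7.52%.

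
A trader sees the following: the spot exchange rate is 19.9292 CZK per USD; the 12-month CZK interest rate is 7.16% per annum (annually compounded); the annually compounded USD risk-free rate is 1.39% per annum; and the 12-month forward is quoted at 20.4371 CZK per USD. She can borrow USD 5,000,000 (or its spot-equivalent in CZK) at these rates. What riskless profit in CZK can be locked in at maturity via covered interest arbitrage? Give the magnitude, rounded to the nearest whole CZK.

T = 1 year.
Keep in USD, deliver into the forward: 5,000,000·1.013900·20.4371 = CZK 103,605,878.45.
Swap to CZK now, deposit: 5,000,000·19.9292·1.071600 = CZK 106,780,653.60.
The quoted forward undervalues USD, so borrow USD, convert to CZK at spot, deposit the CZK at 7.16%, and buy USD forward at 20.4371 to cover the loan.
The gap between the two covered legs is CZK 3,174,775.

CZK 3,174,775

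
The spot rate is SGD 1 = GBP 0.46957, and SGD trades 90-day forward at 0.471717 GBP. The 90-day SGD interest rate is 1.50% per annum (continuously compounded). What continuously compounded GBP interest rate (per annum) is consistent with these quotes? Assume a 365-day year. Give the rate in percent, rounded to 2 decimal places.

T = 90/365 years.
By CIP, F/S equals the GBP-to-SGD growth ratio: 0.471717/0.46957 = 1.0045723.
The SGD side grows by e^(0.0150×90/365) = 1.0037055.
Hence g_GBP = 1.0082947.
Take logs: ln 1.0082947 / (90/365) = 0.033501, so 3.35%.

3.35%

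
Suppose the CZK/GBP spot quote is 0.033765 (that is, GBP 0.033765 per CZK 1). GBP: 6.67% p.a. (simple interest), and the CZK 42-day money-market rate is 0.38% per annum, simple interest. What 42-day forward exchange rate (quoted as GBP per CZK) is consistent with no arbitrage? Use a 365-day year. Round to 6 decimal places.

0.034009

T = 42/365 years.
GBP growth factor: 1 + 0.0667×42/365 = 1.0076751.
Growth of 1 CZK over T: 1 + 0.0038×42/365 = 1.0004373.
CIP: F = S · (grow GBP)/(grow CZK) = 0.033765 × 1.0076751/1.0004373 = 0.03400928 GBP per CZK.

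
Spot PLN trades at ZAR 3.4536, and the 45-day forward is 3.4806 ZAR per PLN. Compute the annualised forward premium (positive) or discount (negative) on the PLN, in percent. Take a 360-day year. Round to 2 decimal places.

T = 45/360 years.
(F − S)/S = (3.4806 − 3.4536)/3.4536 = 0.0078179.
×(1/T) gives 6.25% p.a.

+6.25%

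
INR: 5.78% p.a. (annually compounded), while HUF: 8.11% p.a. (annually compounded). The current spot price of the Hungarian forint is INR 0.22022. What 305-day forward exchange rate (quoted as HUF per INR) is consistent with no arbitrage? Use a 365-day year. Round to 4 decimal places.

T = 305/365 years.
INR growth factor: (1 + 0.0578)^(305/365) = 1.0480742.
HUF accumulates by (1 + 0.0811)^(305/365) = 1.0673304.
So F = 0.22022 × 1.0480742 / 1.0673304 = 0.2162469 (INR/HUF).
Quoted the other way: 1/0.2162469 = 4.6243 HUF per INR.

4.6243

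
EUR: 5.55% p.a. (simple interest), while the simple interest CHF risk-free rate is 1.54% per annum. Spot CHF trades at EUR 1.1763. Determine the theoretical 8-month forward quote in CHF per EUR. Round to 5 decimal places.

T = 8/12 years.
EUR growth factor: 1 + 0.0555×8/12 = 1.037000.
CHF accumulates by 1 + 0.0154×8/12 = 1.0102667.
CIP: F = S · (grow EUR)/(grow CHF) = 1.1763 × 1.037000/1.0102667 = 1.207427 EUR per CHF.
Invert for CHF per EUR: 1 / 1.207427 = 0.82821.

0.82821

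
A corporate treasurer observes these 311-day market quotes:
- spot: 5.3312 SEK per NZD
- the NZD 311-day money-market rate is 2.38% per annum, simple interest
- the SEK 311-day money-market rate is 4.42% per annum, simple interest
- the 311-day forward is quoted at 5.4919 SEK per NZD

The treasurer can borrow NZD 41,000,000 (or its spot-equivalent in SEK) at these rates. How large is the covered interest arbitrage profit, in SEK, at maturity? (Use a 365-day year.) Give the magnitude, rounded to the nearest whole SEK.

SEK 2,922,986

T = 311/365 years.
Route A — deposit NZD, sell forward: 41,000,000 × 1.02027890411 × 5.4919 = SEK 229,734,058.25.
Route B — convert at spot, deposit SEK: 41,000,000 × 5.3312 × 1.03766082192 = SEK 226,811,072.33.
The quoted forward overvalues NZD, so borrow SEK, buy NZD at spot, deposit the NZD at 2.38%, and sell the proceeds forward at 5.4919.
Arbitrage profit = |229,734,058.25 − 226,811,072.33| = SEK 2,922,986.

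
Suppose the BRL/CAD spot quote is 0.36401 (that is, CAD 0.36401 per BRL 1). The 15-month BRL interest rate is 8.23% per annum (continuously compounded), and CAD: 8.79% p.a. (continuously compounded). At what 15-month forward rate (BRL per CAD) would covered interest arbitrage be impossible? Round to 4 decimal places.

T = 15/12 years.
Growth of 1 CAD over T: e^(0.0879×15/12) = 1.1161385.
BRL accumulates by e^(0.0823×15/12) = 1.1083529.
Forward (CAD per BRL) = 0.36401 × 1.1161385 / 1.1083529 = 0.3665670.
Quoted the other way: 1/0.3665670 = 2.7280 BRL per CAD.

2.7280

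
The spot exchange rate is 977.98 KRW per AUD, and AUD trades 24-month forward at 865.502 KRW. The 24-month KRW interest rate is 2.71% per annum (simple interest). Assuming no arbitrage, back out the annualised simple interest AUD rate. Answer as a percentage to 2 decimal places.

9.56%

T = 2 years.
CIP gives F = S · g_KRW/g_AUD, so g_KRW/g_AUD = 865.502/977.98 = 0.8849895.
KRW growth factor: 1 + 0.0271×2 = 1.054200.
That pins the AUD growth at 1.1912006.
r = (1.1912006 − 1)/2 = 0.095600 → 9.56%.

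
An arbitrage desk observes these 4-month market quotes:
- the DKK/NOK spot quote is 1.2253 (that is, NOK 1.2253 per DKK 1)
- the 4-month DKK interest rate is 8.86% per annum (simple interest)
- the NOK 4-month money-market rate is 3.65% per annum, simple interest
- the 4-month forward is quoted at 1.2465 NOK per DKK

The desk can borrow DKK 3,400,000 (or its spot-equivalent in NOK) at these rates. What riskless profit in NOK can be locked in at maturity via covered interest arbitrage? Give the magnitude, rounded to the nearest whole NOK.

T = 4/12 years.
Invest the DKK and cover forward: 3,400,000 × 1.029533333 × 1.2465 = NOK 4,363,265.22.
Convert at spot and invest in NOK: 3,400,000 × 1.2253 × 1.012166667 = NOK 4,216,706.58.
The quoted forward overvalues DKK, so borrow NOK, buy DKK at spot, deposit the DKK at 8.86%, and sell the proceeds forward at 1.2465.
Profit = 4,363,265.22 − 4,216,706.58 = NOK 146,559.

NOK 146,559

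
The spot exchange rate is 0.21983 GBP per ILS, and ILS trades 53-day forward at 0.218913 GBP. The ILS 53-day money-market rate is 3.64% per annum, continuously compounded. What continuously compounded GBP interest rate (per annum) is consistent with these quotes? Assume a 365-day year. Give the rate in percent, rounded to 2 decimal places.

0.76%

T = 53/365 years.
By CIP, F/S equals the GBP-to-ILS growth ratio: 0.218913/0.21983 = 0.9958286.
The ILS side grows by e^(0.0364×53/365) = 1.0052995.
So the GBP growth factor = 1.001106.
Take logs: ln 1.001106 / (53/365) = 0.007613, so 0.76%.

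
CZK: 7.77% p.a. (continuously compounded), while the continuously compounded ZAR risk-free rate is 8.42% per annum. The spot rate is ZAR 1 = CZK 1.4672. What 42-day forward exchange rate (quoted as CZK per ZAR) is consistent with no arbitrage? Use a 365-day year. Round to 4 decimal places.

T = 42/365 years.
CZK accumulates by e^(0.0777×42/365) = 1.0089809.
ZAR accumulates by e^(0.0842×42/365) = 1.0097359.
So F = 1.4672 × 1.0089809 / 1.0097359 = 1.466103 (CZK/ZAR).

1.4661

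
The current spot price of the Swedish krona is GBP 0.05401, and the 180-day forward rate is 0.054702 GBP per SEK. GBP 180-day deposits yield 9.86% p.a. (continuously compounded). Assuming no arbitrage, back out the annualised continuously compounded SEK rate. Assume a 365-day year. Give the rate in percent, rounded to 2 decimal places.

T = 180/365 years.
CIP gives F = S · g_GBP/g_SEK, so g_GBP/g_SEK = 0.054702/0.05401 = 1.0128124.
The GBP side grows by e^(0.0986×180/365) = 1.0498262.
Hence g_SEK = 1.0365456.
r = ln(1.0365456)/(180/365) = 0.072784 → 7.28%.

7.28%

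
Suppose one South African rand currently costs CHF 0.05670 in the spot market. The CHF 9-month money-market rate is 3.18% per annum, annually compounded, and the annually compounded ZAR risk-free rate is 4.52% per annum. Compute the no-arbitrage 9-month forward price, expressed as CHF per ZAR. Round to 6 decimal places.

T = 9/12 years.
Growth of 1 CHF over T: (1 + 0.0318)^(9/12) = 1.0237564.
Growth of 1 ZAR over T: (1 + 0.0452)^(9/12) = 1.033712.
Forward (CHF per ZAR) = 0.0567 × 1.0237564 / 1.033712 = 0.05615393.

0.056154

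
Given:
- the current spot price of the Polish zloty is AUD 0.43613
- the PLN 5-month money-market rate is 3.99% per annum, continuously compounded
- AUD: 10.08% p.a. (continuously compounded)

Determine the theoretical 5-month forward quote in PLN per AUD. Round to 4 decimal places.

T = 5/12 years.
AUD growth factor: e^(0.1008×5/12) = 1.0428945.
PLN accumulates by e^(0.0399×5/12) = 1.016764.
CIP: F = S · (grow AUD)/(grow PLN) = 0.43613 × 1.0428945/1.016764 = 0.4473384 AUD per PLN.
Quoted the other way: 1/0.4473384 = 2.2354 PLN per AUD.

2.2354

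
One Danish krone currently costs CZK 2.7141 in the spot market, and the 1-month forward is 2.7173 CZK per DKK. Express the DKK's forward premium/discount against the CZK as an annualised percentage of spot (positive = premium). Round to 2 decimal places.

+1.41%

T = 1/12 years.
(F − S)/S = (2.7173 − 2.7141)/2.7141 = 0.0011790.
Annualise by dividing by T: 0.0011790 / (1/12) = 0.014148 → 1.41%.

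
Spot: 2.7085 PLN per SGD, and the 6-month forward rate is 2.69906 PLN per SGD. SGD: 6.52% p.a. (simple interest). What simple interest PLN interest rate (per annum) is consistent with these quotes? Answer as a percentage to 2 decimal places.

T = 6/12 years.
CIP gives F = S · g_PLN/g_SGD, so g_PLN/g_SGD = 2.69906/2.7085 = 0.9965147.
SGD growth factor: 1 + 0.0652×6/12 = 1.032600.
Hence g_PLN = 1.0290011.
r = (1.0290011 − 1)/(6/12) = 0.058002 → 5.80%.

5.80%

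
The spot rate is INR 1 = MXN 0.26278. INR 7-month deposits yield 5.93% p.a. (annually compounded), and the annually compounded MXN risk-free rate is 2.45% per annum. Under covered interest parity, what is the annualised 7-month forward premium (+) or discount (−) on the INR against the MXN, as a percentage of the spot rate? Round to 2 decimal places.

-3.31%

T = 7/12 years.
F = S · g_MXN/g_INR = 0.26278 × 1.0142196/1.0341759 = 0.25770918.
Annualised premium = (F − S)/S × (1/T) = (0.25770918 − 0.26278)/0.26278 ÷ (7/12) = -3.31%.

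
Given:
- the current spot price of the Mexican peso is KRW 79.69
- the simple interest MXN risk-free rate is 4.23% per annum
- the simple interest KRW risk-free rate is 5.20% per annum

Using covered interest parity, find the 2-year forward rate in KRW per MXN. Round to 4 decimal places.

T = 2 years.
KRW accumulates by 1 + 0.0520×2 = 1.104000.
MXN growth factor: 1 + 0.0423×2 = 1.084600.
Forward (KRW per MXN) = 79.69 × 1.104000 / 1.084600 = 81.115397.

81.1154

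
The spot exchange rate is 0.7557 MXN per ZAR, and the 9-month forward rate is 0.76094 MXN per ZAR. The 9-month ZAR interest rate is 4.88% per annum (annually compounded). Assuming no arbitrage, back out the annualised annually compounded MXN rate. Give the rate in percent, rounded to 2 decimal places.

T = 9/12 years.
F/S = 0.76094/0.7557 = 1.0069340 = (growth of MXN) / (growth of ZAR).
The ZAR side grows by (1 + 0.0488)^(9/12) = 1.0363812.
That pins the MXN growth at 1.0435675.
r = 1.0435675^(12/9) − 1 = 0.058508 → 5.85%.

5.85%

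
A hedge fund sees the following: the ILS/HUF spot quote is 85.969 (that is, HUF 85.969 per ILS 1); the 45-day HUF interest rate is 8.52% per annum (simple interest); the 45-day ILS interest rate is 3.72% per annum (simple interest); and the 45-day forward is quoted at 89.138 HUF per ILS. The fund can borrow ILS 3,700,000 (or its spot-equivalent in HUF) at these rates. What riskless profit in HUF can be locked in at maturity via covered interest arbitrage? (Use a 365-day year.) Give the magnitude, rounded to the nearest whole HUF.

HUF 9,896,708

T = 45/365 years.
Route A — deposit ILS, sell forward: 3,700,000 × 1.00458630137 × 89.138 = HUF 331,323,210.81.
Route B — convert at spot, deposit HUF: 3,700,000 × 85.969 × 1.01050410959 = HUF 321,426,502.85.
The quoted forward overvalues ILS, so borrow HUF, buy ILS at spot, deposit the ILS at 3.72%, and sell the proceeds forward at 89.138.
Arbitrage profit = |331,323,210.81 − 321,426,502.85| = HUF 9,896,708.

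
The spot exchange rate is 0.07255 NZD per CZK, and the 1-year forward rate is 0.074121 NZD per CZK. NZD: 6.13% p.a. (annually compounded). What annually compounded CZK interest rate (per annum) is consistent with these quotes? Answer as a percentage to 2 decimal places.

3.88%

T = 1 year.
F/S = 0.074121/0.07255 = 1.0216540 = (growth of NZD) / (growth of CZK).
NZD growth factor: (1 + 0.0613)^1 = 1.061300.
Hence g_CZK = 1.0388057.
r = 1.0388057^(1/1) − 1 = 0.038806 → 3.88%.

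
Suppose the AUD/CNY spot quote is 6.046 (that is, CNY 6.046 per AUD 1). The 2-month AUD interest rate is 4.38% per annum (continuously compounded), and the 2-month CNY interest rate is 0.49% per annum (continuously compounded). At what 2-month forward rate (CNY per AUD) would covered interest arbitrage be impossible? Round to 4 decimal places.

6.0069

T = 2/12 years.
CNY accumulates by e^(0.0049×2/12) = 1.000817.
AUD accumulates by e^(0.0438×2/12) = 1.0073267.
So F = 6.046 × 1.000817 / 1.0073267 = 6.006929 (CNY/AUD).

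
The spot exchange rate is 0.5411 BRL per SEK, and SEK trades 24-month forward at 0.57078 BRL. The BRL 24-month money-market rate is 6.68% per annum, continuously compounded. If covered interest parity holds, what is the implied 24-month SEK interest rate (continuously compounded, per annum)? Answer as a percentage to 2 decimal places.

4.01%

T = 2 years.
F/S = 0.57078/0.5411 = 1.0548512 = (growth of BRL) / (growth of SEK).
The BRL side grows by e^(0.0668×2) = 1.1429356.
That pins the SEK growth at 1.0835041.
r = ln(1.0835041)/2 = 0.040100 → 4.01%.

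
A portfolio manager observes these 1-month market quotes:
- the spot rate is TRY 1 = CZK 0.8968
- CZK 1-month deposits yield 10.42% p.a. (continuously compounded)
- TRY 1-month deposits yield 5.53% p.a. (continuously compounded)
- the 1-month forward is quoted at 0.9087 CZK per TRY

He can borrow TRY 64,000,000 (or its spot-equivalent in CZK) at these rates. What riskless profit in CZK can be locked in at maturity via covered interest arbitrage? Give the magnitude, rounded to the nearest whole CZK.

T = 1/12 years.
Invest the TRY and cover forward: 64,000,000 × 1.004618968 × 0.9087 = CZK 58,425,424.40.
Convert at spot and invest in CZK: 64,000,000 × 0.8968 × 1.0087211428 = CZK 57,895,751.74.
The quoted forward overvalues TRY, so borrow CZK, buy TRY at spot, deposit the TRY at 5.53%, and sell the proceeds forward at 0.9087.
Arbitrage profit = |58,425,424.40 − 57,895,751.74| = CZK 529,673.

CZK 529,673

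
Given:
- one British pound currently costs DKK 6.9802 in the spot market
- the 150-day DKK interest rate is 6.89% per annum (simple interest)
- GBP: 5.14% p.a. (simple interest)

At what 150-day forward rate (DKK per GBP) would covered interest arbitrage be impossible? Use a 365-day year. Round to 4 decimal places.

7.0294

T = 150/365 years.
DKK accumulates by 1 + 0.0689×150/365 = 1.0283151.
Growth of 1 GBP over T: 1 + 0.0514×150/365 = 1.0211233.
CIP: F = S · (grow DKK)/(grow GBP) = 6.9802 × 1.0283151/1.0211233 = 7.029362 DKK per GBP.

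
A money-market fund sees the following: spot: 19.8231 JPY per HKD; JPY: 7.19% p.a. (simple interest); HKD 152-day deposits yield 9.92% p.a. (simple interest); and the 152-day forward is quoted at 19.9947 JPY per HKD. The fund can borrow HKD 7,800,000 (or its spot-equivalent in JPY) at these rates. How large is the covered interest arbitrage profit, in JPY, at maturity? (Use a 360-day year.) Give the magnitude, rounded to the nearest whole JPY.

T = 152/360 years.
Invest the HKD and cover forward: 7,800,000 × 1.04188444444 × 19.9947 = JPY 162,490,901.83.
Convert at spot and invest in JPY: 7,800,000 × 19.8231 × 1.03035777778 = JPY 159,314,105.06.
The quoted forward overvalues HKD, so borrow JPY, buy HKD at spot, deposit the HKD at 9.92%, and sell the proceeds forward at 19.9947.
Arbitrage profit = |162,490,901.83 − 159,314,105.06| = JPY 3,176,797.

JPY 3,176,797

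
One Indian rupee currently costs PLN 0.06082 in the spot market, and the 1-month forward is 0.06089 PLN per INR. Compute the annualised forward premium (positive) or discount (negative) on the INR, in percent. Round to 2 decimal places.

+1.38%

T = 1/12 years.
(F − S)/S = (0.06089 − 0.06082)/0.06082 = 0.0011509.
Per annum: 0.0011509 / (1/12) = 0.013811 = 1.38%.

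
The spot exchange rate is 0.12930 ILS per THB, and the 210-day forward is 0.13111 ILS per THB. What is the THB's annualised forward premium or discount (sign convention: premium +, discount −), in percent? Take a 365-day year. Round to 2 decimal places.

+2.43%

T = 210/365 years.
Period premium: (0.13111 − 0.1293)/0.1293 = 0.0139985.
Per annum: 0.0139985 / (210/365) = 0.024331 = 2.43%.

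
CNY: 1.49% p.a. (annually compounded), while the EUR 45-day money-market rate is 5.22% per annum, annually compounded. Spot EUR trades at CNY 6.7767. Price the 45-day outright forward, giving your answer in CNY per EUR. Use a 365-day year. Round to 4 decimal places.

6.7466

T = 45/365 years.
CNY accumulates by (1 + 0.0149)^(45/365) = 1.0018251.
EUR accumulates by (1 + 0.0522)^(45/365) = 1.006293.
CIP: F = S · (grow CNY)/(grow EUR) = 6.7767 × 1.0018251/1.006293 = 6.746612 CNY per EUR.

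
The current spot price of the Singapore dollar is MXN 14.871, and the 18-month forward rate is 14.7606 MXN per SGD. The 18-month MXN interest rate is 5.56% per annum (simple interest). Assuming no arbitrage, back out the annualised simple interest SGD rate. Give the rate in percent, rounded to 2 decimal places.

T = 18/12 years.
By CIP, F/S equals the MXN-to-SGD growth ratio: 14.7606/14.871 = 0.9925762.
MXN growth factor: 1 + 0.0556×18/12 = 1.083400.
So the SGD growth factor = 1.0915031.
r = (1.0915031 − 1)/(18/12) = 0.061002 → 6.10%.

6.10%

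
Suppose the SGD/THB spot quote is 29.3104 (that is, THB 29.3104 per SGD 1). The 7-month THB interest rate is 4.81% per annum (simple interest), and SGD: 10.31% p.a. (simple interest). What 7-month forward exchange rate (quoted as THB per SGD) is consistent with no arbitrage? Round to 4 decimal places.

T = 7/12 years.
THB growth factor: 1 + 0.0481×7/12 = 1.02805833.
SGD accumulates by 1 + 0.1031×7/12 = 1.06014167.
CIP: F = S · (grow THB)/(grow SGD) = 29.3104 × 1.02805833/1.06014167 = 28.423372 THB per SGD.

28.4234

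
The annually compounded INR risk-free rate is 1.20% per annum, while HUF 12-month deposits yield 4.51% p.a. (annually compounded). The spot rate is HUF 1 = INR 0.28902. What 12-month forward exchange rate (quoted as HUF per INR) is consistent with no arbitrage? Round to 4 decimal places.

T = 1 year.
INR growth factor: (1 + 0.0120)^1 = 1.012000.
HUF growth factor: (1 + 0.0451)^1 = 1.045100.
Forward (INR per HUF) = 0.28902 × 1.012000 / 1.045100 = 0.2798663.
Quoted the other way: 1/0.2798663 = 3.5731 HUF per INR.

3.5731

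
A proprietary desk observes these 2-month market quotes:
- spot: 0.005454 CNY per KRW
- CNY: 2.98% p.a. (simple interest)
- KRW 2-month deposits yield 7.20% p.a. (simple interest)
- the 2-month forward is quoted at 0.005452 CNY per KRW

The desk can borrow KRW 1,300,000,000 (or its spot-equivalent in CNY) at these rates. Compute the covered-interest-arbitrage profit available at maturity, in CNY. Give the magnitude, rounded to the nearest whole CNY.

T = 2/12 years.
Route A — deposit KRW, sell forward: 1,300,000,000 × 1.012000 × 0.005452 = CNY 7,172,651.20.
Route B — convert at spot, deposit CNY: 1,300,000,000 × 0.005454 × 1.004966667 = CNY 7,125,414.66.
The quoted forward overvalues KRW, so borrow CNY, buy KRW at spot, deposit the KRW at 7.20%, and sell the proceeds forward at 0.005452.
The gap between the two covered legs is CNY 47,237.

CNY 47,237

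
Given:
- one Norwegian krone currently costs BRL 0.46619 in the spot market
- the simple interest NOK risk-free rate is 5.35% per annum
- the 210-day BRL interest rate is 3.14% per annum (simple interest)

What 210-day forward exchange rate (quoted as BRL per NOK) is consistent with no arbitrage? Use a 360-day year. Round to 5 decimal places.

T = 210/360 years.
BRL growth factor: 1 + 0.0314×210/360 = 1.0183167.
Growth of 1 NOK over T: 1 + 0.0535×210/360 = 1.0312083.
Forward (BRL per NOK) = 0.46619 × 1.0183167 / 1.0312083 = 0.4603619.

0.46036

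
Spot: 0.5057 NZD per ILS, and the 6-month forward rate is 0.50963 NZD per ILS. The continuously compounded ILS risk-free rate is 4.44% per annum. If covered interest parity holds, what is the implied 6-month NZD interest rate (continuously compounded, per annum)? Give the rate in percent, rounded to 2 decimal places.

T = 6/12 years.
CIP gives F = S · g_NZD/g_ILS, so g_NZD/g_ILS = 0.50963/0.5057 = 1.0077714.
ILS growth factor: e^(0.0444×6/12) = 1.0224483.
That pins the NZD growth at 1.0303942.
r = ln(1.0303942)/(6/12) = 0.059883 → 5.99%.

5.99%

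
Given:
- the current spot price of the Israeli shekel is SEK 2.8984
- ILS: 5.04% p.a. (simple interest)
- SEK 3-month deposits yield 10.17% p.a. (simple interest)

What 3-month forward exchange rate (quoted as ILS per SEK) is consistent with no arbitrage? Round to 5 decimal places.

0.34070

T = 3/12 years.
SEK growth factor: 1 + 0.1017×3/12 = 1.025425.
ILS growth factor: 1 + 0.0504×3/12 = 1.012600.
Forward (SEK per ILS) = 2.8984 × 1.025425 / 1.012600 = 2.935109.
Invert for ILS per SEK: 1 / 2.935109 = 0.34070.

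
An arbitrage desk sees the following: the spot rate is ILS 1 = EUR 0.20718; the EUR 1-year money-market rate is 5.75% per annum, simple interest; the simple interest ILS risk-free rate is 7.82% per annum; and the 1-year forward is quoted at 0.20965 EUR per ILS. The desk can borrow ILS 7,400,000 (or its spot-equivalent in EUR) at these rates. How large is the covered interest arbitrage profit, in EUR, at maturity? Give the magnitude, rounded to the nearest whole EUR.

EUR 51,443

T = 1 year.
Invest the ILS and cover forward: 7,400,000 × 1.078200 × 0.20965 = EUR 1,672,730.26.
Convert at spot and invest in EUR: 7,400,000 × 0.20718 × 1.057500 = EUR 1,621,287.09.
The quoted forward overvalues ILS, so borrow EUR, buy ILS at spot, deposit the ILS at 7.82%, and sell the proceeds forward at 0.20965.
Arbitrage profit = |1,672,730.26 − 1,621,287.09| = EUR 51,443.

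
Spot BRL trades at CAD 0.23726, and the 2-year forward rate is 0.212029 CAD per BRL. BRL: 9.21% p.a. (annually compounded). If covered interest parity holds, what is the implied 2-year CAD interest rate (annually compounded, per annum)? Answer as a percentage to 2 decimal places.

3.24%

T = 2 years.
F/S = 0.212029/0.23726 = 0.8936567 = (growth of CAD) / (growth of BRL).
BRL growth factor: (1 + 0.0921)^2 = 1.1926824.
So the CAD growth factor = 1.0658486.
r = 1.0658486^(1/2) − 1 = 0.032399 → 3.24%.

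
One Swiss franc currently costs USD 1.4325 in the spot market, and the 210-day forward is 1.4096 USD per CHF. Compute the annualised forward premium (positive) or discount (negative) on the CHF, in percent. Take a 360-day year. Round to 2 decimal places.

T = 210/360 years.
Period premium: (1.4096 − 1.4325)/1.4325 = -0.0159860.
Per annum: -0.0159860 / (210/360) = -0.027405 = -2.74%.

-2.74%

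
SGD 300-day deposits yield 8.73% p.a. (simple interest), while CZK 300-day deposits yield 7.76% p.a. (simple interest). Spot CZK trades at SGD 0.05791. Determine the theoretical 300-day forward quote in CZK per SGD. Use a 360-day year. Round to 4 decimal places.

T = 300/360 years.
SGD accumulates by 1 + 0.0873×300/360 = 1.072750.
CZK accumulates by 1 + 0.0776×300/360 = 1.06466667.
Forward (SGD per CZK) = 0.05791 × 1.072750 / 1.06466667 = 0.058349673.
Invert for CZK per SGD: 1 / 0.058349673 = 17.1381.

17.1381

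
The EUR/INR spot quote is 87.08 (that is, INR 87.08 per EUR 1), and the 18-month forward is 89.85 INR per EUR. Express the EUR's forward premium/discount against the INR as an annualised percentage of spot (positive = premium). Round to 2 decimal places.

+2.12%

T = 18/12 years.
Period premium: (89.85 − 87.08)/87.08 = 0.0318098.
Annualise by dividing by T: 0.0318098 / (18/12) = 0.021207 → 2.12%.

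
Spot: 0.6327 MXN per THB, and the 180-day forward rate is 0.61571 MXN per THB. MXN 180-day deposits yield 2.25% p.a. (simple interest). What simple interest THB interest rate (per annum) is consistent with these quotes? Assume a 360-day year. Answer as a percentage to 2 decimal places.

T = 180/360 years.
CIP gives F = S · g_MXN/g_THB, so g_MXN/g_THB = 0.61571/0.6327 = 0.9731468.
The MXN side grows by 1 + 0.0225×180/360 = 1.011250.
So the THB growth factor = 1.0391546.
r = (1.0391546 − 1)/(180/360) = 0.078309 → 7.83%.

7.83%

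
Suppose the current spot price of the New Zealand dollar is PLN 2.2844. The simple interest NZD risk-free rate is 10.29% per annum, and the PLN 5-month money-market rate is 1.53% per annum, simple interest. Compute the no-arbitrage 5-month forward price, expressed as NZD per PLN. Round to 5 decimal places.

T = 5/12 years.
PLN growth factor: 1 + 0.0153×5/12 = 1.006375.
Growth of 1 NZD over T: 1 + 0.1029×5/12 = 1.042875.
CIP: F = S · (grow PLN)/(grow NZD) = 2.2844 × 1.006375/1.042875 = 2.204447 PLN per NZD.
Quoted the other way: 1/2.204447 = 0.45363 NZD per PLN.

0.45363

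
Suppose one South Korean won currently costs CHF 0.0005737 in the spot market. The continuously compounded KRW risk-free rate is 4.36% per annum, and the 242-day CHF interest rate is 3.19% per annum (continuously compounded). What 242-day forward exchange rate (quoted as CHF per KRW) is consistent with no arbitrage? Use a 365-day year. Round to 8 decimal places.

0.00056927

T = 242/365 years.
CHF accumulates by e^(0.0319×242/365) = 1.0213754.
KRW growth factor: e^(0.0436×242/365) = 1.0293293.
So F = 0.0005737 × 1.0213754 / 1.0293293 = 0.0005692669 (CHF/KRW).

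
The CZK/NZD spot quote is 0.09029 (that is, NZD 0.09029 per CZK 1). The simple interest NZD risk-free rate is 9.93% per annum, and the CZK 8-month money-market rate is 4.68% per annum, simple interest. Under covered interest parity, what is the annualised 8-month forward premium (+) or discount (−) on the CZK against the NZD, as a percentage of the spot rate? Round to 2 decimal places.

+5.09%

T = 8/12 years.
CIP forward (NZD per CZK) = 0.09029 × 1.066200/1.031200 = 0.09335454.
(F − S)/S ÷ T = (0.09335454 − 0.09029)/0.09029/(8/12) = 0.050912 → 5.09%.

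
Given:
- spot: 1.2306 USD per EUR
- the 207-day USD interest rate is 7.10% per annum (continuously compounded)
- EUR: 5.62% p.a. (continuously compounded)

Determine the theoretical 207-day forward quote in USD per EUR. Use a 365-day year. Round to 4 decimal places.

1.2410

T = 207/365 years.
USD accumulates by e^(0.0710×207/365) = 1.0410874.
Growth of 1 EUR over T: e^(0.0562×207/365) = 1.0323857.
CIP: F = S · (grow USD)/(grow EUR) = 1.2306 × 1.0410874/1.0323857 = 1.240972 USD per EUR.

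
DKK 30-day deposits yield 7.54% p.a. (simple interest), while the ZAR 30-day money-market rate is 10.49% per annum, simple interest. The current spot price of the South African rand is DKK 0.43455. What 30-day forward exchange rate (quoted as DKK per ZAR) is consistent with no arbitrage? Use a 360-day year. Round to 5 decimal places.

T = 30/360 years.
Growth of 1 DKK over T: 1 + 0.0754×30/360 = 1.0062833.
Growth of 1 ZAR over T: 1 + 0.1049×30/360 = 1.0087417.
So F = 0.43455 × 1.0062833 / 1.0087417 = 0.4334910 (DKK/ZAR).

0.43349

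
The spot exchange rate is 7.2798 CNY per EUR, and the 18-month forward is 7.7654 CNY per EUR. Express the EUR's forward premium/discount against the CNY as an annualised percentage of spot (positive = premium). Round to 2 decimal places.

T = 18/12 years.
(F − S)/S = (7.7654 − 7.2798)/7.2798 = 0.0667051.
×(1/T) gives 4.45% p.a.

+4.45%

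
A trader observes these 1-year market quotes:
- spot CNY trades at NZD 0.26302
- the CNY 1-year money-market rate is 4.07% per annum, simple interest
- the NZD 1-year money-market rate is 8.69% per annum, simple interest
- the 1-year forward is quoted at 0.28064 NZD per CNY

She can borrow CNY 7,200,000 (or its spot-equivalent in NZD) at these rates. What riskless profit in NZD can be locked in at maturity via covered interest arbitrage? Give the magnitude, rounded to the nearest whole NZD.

T = 1 year.
Invest the CNY and cover forward: 7,200,000 × 1.040700 × 0.28064 = NZD 2,102,846.75.
Convert at spot and invest in NZD: 7,200,000 × 0.26302 × 1.086900 = NZD 2,058,310.35.
The quoted forward overvalues CNY, so borrow NZD, buy CNY at spot, deposit the CNY at 4.07%, and sell the proceeds forward at 0.28064.
Arbitrage profit = |2,102,846.75 − 2,058,310.35| = NZD 44,536.

NZD 44,536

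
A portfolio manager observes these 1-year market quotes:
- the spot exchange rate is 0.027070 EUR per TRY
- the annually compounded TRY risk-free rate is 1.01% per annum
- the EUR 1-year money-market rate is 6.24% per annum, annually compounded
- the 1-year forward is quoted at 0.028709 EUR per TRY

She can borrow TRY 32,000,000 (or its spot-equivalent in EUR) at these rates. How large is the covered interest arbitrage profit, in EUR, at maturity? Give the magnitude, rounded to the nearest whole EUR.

T = 1 year.
Route A — deposit TRY, sell forward: 32,000,000 × 1.010100 × 0.028709 = EUR 927,966.75.
Route B — convert at spot, deposit EUR: 32,000,000 × 0.027070 × 1.062400 = EUR 920,293.38.
The quoted forward overvalues TRY, so borrow EUR, buy TRY at spot, deposit the TRY at 1.01%, and sell the proceeds forward at 0.028709.
Profit = 927,966.75 − 920,293.38 = EUR 7,673.

EUR 7,673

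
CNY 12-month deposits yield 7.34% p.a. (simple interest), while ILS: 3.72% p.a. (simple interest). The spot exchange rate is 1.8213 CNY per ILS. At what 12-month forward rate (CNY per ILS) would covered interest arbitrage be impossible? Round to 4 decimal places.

1.8849

T = 1 year.
Growth of 1 CNY over T: 1 + 0.0734×1 = 1.073400.
Growth of 1 ILS over T: 1 + 0.0372×1 = 1.037200.
CIP: F = S · (grow CNY)/(grow ILS) = 1.8213 × 1.073400/1.037200 = 1.884866 CNY per ILS.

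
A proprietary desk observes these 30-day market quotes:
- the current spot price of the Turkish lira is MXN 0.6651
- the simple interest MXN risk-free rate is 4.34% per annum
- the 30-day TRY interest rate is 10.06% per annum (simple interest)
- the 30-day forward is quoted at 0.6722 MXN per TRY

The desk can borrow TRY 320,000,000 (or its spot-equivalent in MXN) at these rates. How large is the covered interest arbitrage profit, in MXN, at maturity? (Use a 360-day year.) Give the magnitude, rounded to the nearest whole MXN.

T = 30/360 years.
Keep in TRY, deliver into the forward: 320,000,000·1.00838333333·0.6722 = MXN 216,907,288.53.
Swap to MXN now, deposit: 320,000,000·0.6651·1.00361666667 = MXN 213,601,742.40.
The quoted forward overvalues TRY, so borrow MXN, buy TRY at spot, deposit the TRY at 10.06%, and sell the proceeds forward at 0.6722.
The gap between the two covered legs is MXN 3,305,546.

MXN 3,305,546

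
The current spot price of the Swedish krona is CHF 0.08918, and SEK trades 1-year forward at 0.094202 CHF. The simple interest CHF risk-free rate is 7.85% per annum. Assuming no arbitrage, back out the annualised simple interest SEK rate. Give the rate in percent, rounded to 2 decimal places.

2.10%

T = 1 year.
By CIP, F/S equals the CHF-to-SEK growth ratio: 0.094202/0.08918 = 1.0563131.
CHF growth factor: 1 + 0.0785×1 = 1.078500.
That pins the SEK growth at 1.0210041.
r = (1.0210041 − 1)/1 = 0.021004 → 2.10%.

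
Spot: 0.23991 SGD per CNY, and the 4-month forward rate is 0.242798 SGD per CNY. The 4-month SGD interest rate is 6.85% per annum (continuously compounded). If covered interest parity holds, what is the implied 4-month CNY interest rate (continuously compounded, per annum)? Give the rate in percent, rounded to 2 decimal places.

3.26%

T = 4/12 years.
F/S = 0.242798/0.23991 = 1.0120378 = (growth of SGD) / (growth of CNY).
SGD growth factor: e^(0.0685×4/12) = 1.023096.
Hence g_CNY = 1.0109267.
r = ln(1.0109267)/(4/12) = 0.032602 → 3.26%.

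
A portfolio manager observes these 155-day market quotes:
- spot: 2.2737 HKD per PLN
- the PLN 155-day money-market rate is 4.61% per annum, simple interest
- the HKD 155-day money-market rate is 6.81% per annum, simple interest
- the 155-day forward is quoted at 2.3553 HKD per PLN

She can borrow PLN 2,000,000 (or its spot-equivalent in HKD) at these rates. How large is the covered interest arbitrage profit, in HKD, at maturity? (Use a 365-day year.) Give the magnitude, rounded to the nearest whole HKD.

T = 155/365 years.
Route A — deposit PLN, sell forward: 2,000,000 × 1.019576712 × 2.3553 = HKD 4,802,818.06.
Route B — convert at spot, deposit HKD: 2,000,000 × 2.2737 × 1.028919178 = HKD 4,678,907.07.
The quoted forward overvalues PLN, so borrow HKD, buy PLN at spot, deposit the PLN at 4.61%, and sell the proceeds forward at 2.3553.
Arbitrage profit = |4,802,818.06 − 4,678,907.07| = HKD 123,911.

HKD 123,911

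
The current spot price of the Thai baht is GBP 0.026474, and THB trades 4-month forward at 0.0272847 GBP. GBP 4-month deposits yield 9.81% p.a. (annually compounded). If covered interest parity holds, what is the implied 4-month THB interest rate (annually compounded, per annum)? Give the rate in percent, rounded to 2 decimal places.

T = 4/12 years.
F/S = 0.0272847/0.026474 = 1.0306225 = (growth of GBP) / (growth of THB).
The GBP side grows by (1 + 0.0981)^(4/12) = 1.0316854.
Hence g_THB = 1.0010313.
Annualise: 1.0010313^(12/4) − 1 = 0.003097 = 0.31%.

0.31%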